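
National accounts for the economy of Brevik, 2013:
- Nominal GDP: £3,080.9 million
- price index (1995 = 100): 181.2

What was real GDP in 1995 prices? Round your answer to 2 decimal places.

Real GDP = Nominal / (price index/100) = 3080.9 / 1.812 = 1700.28.

£1,700.28 million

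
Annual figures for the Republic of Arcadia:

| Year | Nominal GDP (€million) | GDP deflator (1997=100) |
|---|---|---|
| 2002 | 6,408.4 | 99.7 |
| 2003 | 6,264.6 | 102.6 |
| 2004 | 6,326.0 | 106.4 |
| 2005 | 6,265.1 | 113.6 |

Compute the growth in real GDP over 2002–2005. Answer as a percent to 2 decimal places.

-14.20%

Real GDP 2002 = 6408.4/0.997 = 6427.68.
Real GDP 2005 = 6265.1/1.136 = 5515.05.
Change = 5515.05/6427.68 − 1 = -0.1420.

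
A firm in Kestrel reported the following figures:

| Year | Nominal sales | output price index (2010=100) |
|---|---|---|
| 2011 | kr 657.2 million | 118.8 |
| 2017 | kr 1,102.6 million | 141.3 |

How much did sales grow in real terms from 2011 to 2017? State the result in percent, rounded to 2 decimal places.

41.06%

Deflate each year: 2011 → 657.2/1.188 = 553.20; 2017 → 1102.6/1.413 = 780.33.
So real sales changed by 780.33/553.20 − 1 = 0.4106, i.e. 41.06%.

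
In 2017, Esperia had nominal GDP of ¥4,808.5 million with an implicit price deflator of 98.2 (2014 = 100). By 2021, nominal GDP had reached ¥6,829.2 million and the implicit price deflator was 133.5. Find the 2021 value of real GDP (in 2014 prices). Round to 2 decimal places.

Real GDP = Nominal / (implicit price deflator/100) = 6829.2 / 1.335 = 5115.51.

¥5,115.51 million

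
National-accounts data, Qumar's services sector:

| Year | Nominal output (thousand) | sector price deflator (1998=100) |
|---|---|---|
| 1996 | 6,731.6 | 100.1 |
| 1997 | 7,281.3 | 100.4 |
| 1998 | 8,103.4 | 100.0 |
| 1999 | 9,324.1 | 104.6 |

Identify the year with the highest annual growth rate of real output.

1997: real = 7281.3/1.004 = 7252.29; growth vs 1996 (6724.88) = 7.84%.
1998: real = 8103.4/1.000 = 8103.40; growth vs 1997 (7252.29) = 11.74%.
1999: real = 9324.1/1.046 = 8914.05; growth vs 1998 (8103.40) = 10.00%.

1998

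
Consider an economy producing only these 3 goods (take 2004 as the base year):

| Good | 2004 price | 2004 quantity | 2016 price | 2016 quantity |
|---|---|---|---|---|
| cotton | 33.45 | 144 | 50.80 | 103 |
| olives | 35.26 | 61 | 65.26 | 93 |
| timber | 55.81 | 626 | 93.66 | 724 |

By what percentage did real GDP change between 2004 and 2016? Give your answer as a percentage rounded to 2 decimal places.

12.47%

Real GDP 2004 = Nominal GDP 2004 = 33.45·144 + 35.26·61 + 55.81·626 = 41904.72.
Real GDP 2016 (at 2004 prices) = 33.45·103 + 35.26·93 + 55.81·724 = 47130.97.
Real growth = 47130.97/41904.72 − 1 = 0.1247.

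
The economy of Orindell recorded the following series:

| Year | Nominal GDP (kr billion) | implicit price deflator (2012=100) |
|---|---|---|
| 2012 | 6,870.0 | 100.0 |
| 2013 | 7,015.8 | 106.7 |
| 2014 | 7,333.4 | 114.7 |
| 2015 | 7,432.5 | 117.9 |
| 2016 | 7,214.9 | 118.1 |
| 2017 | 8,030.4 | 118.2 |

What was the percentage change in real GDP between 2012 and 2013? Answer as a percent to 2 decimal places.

-4.29%

Real GDP 2012 = 6870.0/1.000 = 6870.00.
Real GDP 2013 = 7015.8/1.067 = 6575.26.
Change = 6575.26/6870.00 − 1 = -0.0429.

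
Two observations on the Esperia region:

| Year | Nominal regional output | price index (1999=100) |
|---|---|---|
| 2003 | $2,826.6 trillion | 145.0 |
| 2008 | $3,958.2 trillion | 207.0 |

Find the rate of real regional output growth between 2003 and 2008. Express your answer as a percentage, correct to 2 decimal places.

Deflate each year: 2003 → 2826.6/1.450 = 1949.38; 2008 → 3958.2/2.070 = 1912.17.
So real regional output changed by 1912.17/1949.38 − 1 = -0.0191, i.e. -1.91%.

-1.91%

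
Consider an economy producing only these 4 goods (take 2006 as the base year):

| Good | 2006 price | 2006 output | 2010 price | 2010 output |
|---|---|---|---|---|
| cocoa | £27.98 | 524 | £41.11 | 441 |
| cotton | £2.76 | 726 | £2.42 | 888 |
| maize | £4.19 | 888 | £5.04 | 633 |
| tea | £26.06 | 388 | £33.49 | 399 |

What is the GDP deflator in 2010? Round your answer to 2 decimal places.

Nominal GDP 2010 = 41.11·441 + 2.42·888 + 5.04·633 + 33.49·399 = 36831.30.
Real GDP 2010 (at 2006 prices) = 27.98·441 + 2.76·888 + 4.19·633 + 26.06·399 = 27840.27.
Deflator = Nominal/Real × 100 = 36831.30/27840.27 × 100 = 132.295.

132.30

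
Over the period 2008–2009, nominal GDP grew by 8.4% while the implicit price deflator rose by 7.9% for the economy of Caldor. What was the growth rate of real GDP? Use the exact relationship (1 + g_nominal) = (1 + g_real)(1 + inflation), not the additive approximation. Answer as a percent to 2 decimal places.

(1 + g_nom) = (1 + g_real)(1 + π), so g_real = 1.0840 / 1.0790 − 1 = 0.00463.

0.46%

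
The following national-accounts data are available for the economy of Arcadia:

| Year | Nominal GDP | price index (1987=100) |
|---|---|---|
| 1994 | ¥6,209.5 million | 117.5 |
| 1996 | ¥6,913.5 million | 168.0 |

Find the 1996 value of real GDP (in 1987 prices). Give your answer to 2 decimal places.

Real GDP = Nominal / (price index/100) = 6913.5 / 1.680 = 4115.18.

¥4,115.18 million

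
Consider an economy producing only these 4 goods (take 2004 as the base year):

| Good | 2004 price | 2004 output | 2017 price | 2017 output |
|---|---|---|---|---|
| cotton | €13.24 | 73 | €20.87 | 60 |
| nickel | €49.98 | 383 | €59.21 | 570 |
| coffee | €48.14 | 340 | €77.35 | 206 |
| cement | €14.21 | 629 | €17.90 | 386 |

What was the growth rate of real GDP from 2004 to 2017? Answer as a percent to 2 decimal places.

-1.61%

Real GDP 2004 = Nominal GDP 2004 = 13.24·73 + 49.98·383 + 48.14·340 + 14.21·629 = 45414.55.
Real GDP 2017 (at 2004 prices) = 13.24·60 + 49.98·570 + 48.14·206 + 14.21·386 = 44684.90.
Real growth = 44684.90/45414.55 − 1 = -0.0161.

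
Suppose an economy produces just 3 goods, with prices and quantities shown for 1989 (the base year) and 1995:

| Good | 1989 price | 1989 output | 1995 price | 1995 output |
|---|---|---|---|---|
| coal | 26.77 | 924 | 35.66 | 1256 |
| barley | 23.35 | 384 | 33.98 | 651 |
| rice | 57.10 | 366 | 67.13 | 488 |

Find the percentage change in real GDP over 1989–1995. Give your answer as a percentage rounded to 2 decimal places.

40.45%

Real GDP 1989 = Nominal GDP 1989 = 26.77·924 + 23.35·384 + 57.10·366 = 54600.48.
Real GDP 1995 (at 1989 prices) = 26.77·1256 + 23.35·651 + 57.10·488 = 76688.77.
Real growth = 76688.77/54600.48 − 1 = 0.4045.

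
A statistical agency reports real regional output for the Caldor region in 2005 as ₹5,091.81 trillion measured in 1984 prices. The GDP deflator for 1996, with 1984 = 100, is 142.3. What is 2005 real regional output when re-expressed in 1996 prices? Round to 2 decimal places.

₹7,245.65 trillion

Real regional output in 1996 prices = Real regional output in 1984 prices × (P_1996/P_1984) = 5091.81 × 1.423 = 7245.65.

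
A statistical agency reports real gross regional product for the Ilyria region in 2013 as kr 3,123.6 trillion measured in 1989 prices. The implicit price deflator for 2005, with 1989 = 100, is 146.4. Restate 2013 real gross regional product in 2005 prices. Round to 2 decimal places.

kr 4,572.95 trillion

Real gross regional product in 2005 prices = Real gross regional product in 1989 prices × (P_2005/P_1989) = 3123.6 × 1.464 = 4572.95.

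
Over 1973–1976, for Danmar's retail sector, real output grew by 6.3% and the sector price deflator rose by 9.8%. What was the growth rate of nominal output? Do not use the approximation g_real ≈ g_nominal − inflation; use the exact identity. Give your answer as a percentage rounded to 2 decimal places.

16.72%

(1 + g_nom) = (1 + g_real)(1 + π) = 1.0630 × 1.0980 = 1.16717.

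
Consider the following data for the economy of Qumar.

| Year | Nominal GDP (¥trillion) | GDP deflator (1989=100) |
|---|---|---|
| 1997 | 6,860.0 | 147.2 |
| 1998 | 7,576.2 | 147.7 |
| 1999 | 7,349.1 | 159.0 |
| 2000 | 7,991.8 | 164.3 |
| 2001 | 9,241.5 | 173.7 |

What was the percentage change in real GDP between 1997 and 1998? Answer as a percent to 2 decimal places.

10.07%

Real GDP 1997 = 6860.0/1.472 = 4660.33.
Real GDP 1998 = 7576.2/1.477 = 5129.45.
Change = 5129.45/4660.33 − 1 = 0.1007.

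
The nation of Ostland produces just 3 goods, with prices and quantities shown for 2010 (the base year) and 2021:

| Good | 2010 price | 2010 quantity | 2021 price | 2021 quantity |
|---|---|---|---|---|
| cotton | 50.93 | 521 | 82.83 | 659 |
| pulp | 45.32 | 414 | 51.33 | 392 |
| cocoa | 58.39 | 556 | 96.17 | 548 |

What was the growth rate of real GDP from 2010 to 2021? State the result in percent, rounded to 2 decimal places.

Real GDP 2010 = Nominal GDP 2010 = 50.93·521 + 45.32·414 + 58.39·556 = 77761.85.
Real GDP 2021 (at 2010 prices) = 50.93·659 + 45.32·392 + 58.39·548 = 83326.03.
Real growth = 83326.03/77761.85 − 1 = 0.0716.

7.16%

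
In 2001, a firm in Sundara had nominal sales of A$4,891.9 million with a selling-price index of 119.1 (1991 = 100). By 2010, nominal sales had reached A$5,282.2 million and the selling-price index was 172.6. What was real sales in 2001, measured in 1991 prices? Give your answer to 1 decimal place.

A$4,107.4 million

Real sales = Nominal / (selling-price index/100) = 4891.9 / 1.191 = 4107.39.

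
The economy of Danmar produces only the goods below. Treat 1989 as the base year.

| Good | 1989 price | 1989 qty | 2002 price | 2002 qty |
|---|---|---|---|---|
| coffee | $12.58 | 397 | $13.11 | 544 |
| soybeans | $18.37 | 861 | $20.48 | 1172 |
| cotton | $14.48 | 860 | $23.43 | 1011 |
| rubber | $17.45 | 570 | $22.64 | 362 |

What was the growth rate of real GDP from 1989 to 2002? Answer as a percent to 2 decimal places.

Real GDP 1989 = Nominal GDP 1989 = 12.58·397 + 18.37·861 + 14.48·860 + 17.45·570 = 43210.13.
Real GDP 2002 (at 1989 prices) = 12.58·544 + 18.37·1172 + 14.48·1011 + 17.45·362 = 49329.34.
Real growth = 49329.34/43210.13 − 1 = 0.1416.

14.16%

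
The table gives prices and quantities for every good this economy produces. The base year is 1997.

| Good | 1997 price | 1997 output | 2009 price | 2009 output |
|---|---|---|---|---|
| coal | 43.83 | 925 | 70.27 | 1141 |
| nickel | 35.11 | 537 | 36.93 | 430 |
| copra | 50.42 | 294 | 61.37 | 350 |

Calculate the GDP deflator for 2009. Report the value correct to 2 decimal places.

142.03

Nominal GDP 2009 = 70.27·1141 + 36.93·430 + 61.37·350 = 117537.47.
Real GDP 2009 (at 1997 prices) = 43.83·1141 + 35.11·430 + 50.42·350 = 82754.33.
Deflator = Nominal/Real × 100 = 117537.47/82754.33 × 100 = 142.032.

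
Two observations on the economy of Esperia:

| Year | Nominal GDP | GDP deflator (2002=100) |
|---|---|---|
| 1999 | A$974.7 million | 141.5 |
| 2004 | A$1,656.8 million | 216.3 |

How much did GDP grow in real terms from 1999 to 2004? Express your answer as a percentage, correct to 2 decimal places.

11.20%

Deflate each year: 1999 → 974.7/1.415 = 688.83; 2004 → 1656.8/2.163 = 765.97.
So real GDP changed by 765.97/688.83 − 1 = 0.1120, i.e. 11.20%.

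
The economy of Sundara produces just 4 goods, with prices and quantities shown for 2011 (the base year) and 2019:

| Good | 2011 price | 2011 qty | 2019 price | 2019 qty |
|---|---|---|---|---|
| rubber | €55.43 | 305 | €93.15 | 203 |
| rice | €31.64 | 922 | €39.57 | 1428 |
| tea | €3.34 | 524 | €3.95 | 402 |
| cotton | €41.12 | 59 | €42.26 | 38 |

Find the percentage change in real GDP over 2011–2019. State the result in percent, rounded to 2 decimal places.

Real GDP 2011 = Nominal GDP 2011 = 55.43·305 + 31.64·922 + 3.34·524 + 41.12·59 = 50254.47.
Real GDP 2019 (at 2011 prices) = 55.43·203 + 31.64·1428 + 3.34·402 + 41.12·38 = 59339.45.
Real growth = 59339.45/50254.47 − 1 = 0.1808.

18.08%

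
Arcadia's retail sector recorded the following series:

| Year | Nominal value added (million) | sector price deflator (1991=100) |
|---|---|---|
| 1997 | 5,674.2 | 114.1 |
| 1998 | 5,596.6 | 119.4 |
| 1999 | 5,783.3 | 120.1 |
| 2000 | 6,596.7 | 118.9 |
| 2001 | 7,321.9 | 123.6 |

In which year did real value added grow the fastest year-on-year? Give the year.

2000

1998: real = 5596.6/1.194 = 4687.27; growth vs 1997 (4973.01) = -5.75%.
1999: real = 5783.3/1.201 = 4815.40; growth vs 1998 (4687.27) = 2.73%.
2000: real = 6596.7/1.189 = 5548.11; growth vs 1999 (4815.40) = 15.22%.
2001: real = 7321.9/1.236 = 5923.87; growth vs 2000 (5548.11) = 6.77%.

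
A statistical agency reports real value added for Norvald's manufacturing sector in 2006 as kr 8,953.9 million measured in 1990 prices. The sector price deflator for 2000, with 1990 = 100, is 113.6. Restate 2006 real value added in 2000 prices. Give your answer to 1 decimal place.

kr 10,171.6 million

Real value added in 2000 prices = Real value added in 1990 prices × (P_2000/P_1990) = 8953.9 × 1.136 = 10171.63.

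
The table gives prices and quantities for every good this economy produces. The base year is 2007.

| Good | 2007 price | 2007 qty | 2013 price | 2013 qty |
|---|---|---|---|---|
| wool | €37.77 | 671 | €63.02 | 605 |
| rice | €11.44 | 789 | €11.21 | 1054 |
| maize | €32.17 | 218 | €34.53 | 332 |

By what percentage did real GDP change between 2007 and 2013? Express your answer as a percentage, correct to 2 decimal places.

10.16%

Real GDP 2007 = Nominal GDP 2007 = 37.77·671 + 11.44·789 + 32.17·218 = 41382.89.
Real GDP 2013 (at 2007 prices) = 37.77·605 + 11.44·1054 + 32.17·332 = 45589.05.
Real growth = 45589.05/41382.89 − 1 = 0.1016.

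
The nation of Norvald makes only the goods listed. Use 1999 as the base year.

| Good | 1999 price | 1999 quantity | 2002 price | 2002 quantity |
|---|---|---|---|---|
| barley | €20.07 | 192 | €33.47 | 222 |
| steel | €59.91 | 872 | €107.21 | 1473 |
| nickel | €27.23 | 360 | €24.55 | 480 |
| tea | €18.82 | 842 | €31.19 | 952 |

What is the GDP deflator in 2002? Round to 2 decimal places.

167.21

Nominal GDP 2002 = 33.47·222 + 107.21·1473 + 24.55·480 + 31.19·952 = 206827.55.
Real GDP 2002 (at 1999 prices) = 20.07·222 + 59.91·1473 + 27.23·480 + 18.82·952 = 123690.01.
Deflator = Nominal/Real × 100 = 206827.55/123690.01 × 100 = 167.214.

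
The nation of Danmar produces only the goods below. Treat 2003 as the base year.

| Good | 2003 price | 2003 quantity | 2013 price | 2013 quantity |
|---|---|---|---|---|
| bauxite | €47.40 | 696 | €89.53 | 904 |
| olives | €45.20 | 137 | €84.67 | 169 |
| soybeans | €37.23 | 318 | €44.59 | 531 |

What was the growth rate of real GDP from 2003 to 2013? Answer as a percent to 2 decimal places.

37.70%

Real GDP 2003 = Nominal GDP 2003 = 47.40·696 + 45.20·137 + 37.23·318 = 51021.94.
Real GDP 2013 (at 2003 prices) = 47.40·904 + 45.20·169 + 37.23·531 = 70257.53.
Real growth = 70257.53/51021.94 − 1 = 0.3770.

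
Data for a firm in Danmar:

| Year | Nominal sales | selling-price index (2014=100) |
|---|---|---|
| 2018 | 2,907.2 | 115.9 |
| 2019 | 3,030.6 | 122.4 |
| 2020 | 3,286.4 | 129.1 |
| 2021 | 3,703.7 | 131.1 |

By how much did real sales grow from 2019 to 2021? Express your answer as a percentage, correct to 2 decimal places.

Real sales 2019 = 3030.6/1.224 = 2475.98.
Real sales 2021 = 3703.7/1.311 = 2825.10.
Change = 2825.10/2475.98 − 1 = 0.1410.

14.10%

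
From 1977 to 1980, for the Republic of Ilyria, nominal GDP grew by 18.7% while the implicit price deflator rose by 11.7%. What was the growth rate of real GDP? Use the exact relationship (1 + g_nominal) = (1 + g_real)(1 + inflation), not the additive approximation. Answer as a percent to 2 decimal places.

6.27%

(1 + g_nom) = (1 + g_real)(1 + π), so g_real = 1.1870 / 1.1170 − 1 = 0.06267.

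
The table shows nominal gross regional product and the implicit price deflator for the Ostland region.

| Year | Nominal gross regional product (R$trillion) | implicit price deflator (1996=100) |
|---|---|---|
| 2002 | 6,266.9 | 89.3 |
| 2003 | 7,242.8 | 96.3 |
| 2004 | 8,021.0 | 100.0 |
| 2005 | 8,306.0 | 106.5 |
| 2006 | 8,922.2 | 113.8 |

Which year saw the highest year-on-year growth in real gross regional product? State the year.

2003: real = 7242.8/0.963 = 7521.08; growth vs 2002 (7017.81) = 7.17%.
2004: real = 8021.0/1.000 = 8021.00; growth vs 2003 (7521.08) = 6.65%.
2005: real = 8306.0/1.065 = 7799.06; growth vs 2004 (8021.00) = -2.77%.
2006: real = 8922.2/1.138 = 7840.25; growth vs 2005 (7799.06) = 0.53%.

2003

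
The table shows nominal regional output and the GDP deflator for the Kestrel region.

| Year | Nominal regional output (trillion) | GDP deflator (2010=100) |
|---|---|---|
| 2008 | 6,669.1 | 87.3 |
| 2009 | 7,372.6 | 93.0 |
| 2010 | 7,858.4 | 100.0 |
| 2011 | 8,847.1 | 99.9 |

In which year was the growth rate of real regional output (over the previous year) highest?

2009: real = 7372.6/0.930 = 7927.53; growth vs 2008 (7639.29) = 3.77%.
2010: real = 7858.4/1.000 = 7858.40; growth vs 2009 (7927.53) = -0.87%.
2011: real = 8847.1/0.999 = 8855.96; growth vs 2010 (7858.40) = 12.69%.

2011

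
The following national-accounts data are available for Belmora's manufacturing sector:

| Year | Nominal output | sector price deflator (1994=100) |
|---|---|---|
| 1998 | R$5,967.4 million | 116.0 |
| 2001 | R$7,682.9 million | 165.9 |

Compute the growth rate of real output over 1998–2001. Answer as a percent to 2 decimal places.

Deflate each year: 1998 → 5967.4/1.160 = 5144.31; 2001 → 7682.9/1.659 = 4631.04.
So real output changed by 4631.04/5144.31 − 1 = -0.0998, i.e. -9.98%.

-9.98%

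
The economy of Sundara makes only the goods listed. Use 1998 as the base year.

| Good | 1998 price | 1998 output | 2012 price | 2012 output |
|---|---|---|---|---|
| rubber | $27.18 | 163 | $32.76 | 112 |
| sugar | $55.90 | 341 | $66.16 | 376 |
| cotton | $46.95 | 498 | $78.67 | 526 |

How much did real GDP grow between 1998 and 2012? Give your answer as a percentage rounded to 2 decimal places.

4.02%

Real GDP 1998 = Nominal GDP 1998 = 27.18·163 + 55.90·341 + 46.95·498 = 46873.34.
Real GDP 2012 (at 1998 prices) = 27.18·112 + 55.90·376 + 46.95·526 = 48758.26.
Real growth = 48758.26/46873.34 − 1 = 0.0402.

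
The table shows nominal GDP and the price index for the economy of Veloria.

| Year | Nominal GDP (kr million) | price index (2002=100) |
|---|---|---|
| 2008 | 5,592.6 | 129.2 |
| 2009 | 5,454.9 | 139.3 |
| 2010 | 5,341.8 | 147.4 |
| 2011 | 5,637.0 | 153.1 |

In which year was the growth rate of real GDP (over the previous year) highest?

2009: real = 5454.9/1.393 = 3915.94; growth vs 2008 (4328.64) = -9.53%.
2010: real = 5341.8/1.474 = 3624.02; growth vs 2009 (3915.94) = -7.45%.
2011: real = 5637.0/1.531 = 3681.91; growth vs 2010 (3624.02) = 1.60%.

2011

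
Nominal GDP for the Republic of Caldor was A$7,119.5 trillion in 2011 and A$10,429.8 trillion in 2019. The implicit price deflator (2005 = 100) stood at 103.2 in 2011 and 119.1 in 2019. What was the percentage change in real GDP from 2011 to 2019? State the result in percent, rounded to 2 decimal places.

Real GDP 2011 = 7119.5 / 1.032 = 6898.74.
Real GDP 2019 = 10429.8 / 1.191 = 8757.18.
Real growth = 8757.18 / 6898.74 − 1 = 0.2694.

26.94%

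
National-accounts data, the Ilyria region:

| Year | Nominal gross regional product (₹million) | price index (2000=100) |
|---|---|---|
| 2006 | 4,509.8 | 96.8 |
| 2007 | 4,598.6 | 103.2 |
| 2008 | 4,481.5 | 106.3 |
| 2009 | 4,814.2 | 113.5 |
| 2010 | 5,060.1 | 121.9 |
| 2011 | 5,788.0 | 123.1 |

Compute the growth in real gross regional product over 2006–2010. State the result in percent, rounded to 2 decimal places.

Real gross regional product 2006 = 4509.8/0.968 = 4658.88.
Real gross regional product 2010 = 5060.1/1.219 = 4151.03.
Change = 4151.03/4658.88 − 1 = -0.1090.

-10.90%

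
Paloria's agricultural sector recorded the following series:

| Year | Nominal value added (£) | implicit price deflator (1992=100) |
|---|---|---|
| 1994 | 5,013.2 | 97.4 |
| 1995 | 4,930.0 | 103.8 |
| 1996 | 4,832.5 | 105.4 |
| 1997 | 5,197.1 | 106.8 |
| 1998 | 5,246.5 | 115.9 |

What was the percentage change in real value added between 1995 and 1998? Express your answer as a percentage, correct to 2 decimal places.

-4.69%

Real value added 1995 = 4930.0/1.038 = 4749.52.
Real value added 1998 = 5246.5/1.159 = 4526.75.
Change = 4526.75/4749.52 − 1 = -0.0469.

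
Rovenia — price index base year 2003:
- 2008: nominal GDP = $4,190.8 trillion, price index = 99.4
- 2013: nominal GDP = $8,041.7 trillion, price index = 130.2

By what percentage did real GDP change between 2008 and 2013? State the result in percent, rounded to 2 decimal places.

Deflate each year: 2008 → 4190.8/0.994 = 4216.10; 2013 → 8041.7/1.302 = 6176.42.
So real GDP changed by 6176.42/4216.10 − 1 = 0.4650, i.e. 46.50%.

46.50%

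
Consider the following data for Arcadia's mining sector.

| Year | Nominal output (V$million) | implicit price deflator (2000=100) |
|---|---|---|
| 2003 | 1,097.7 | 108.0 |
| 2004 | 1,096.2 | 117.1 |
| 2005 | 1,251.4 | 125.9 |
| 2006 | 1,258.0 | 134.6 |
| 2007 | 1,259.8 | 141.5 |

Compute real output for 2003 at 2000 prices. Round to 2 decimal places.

Real output 2003 = 1097.7 / 1.080 = 1016.39.

V$1,016.39 million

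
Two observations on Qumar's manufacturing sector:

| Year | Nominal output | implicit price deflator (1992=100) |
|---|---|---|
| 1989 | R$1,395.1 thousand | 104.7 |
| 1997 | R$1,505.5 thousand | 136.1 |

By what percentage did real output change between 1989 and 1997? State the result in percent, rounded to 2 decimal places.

Real output 1989 = 1395.1 / 1.047 = 1332.47.
Real output 1997 = 1505.5 / 1.361 = 1106.17.
Real growth = 1106.17 / 1332.47 − 1 = -0.1698.

-16.98%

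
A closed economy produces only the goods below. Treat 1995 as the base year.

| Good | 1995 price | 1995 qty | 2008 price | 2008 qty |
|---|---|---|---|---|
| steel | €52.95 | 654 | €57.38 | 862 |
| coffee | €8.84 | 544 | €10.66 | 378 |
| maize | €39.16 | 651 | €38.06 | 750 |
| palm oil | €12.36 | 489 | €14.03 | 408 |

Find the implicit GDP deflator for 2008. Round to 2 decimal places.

105.23

Nominal GDP 2008 = 57.38·862 + 10.66·378 + 38.06·750 + 14.03·408 = 87760.28.
Real GDP 2008 (at 1995 prices) = 52.95·862 + 8.84·378 + 39.16·750 + 12.36·408 = 83397.30.
Deflator = Nominal/Real × 100 = 87760.28/83397.30 × 100 = 105.232.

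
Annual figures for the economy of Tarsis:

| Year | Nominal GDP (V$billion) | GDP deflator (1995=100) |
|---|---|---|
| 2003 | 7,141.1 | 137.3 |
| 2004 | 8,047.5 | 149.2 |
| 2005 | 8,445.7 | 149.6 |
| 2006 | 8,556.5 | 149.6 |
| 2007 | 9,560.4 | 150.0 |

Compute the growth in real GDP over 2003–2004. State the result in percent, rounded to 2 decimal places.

Real GDP 2003 = 7141.1/1.373 = 5201.09.
Real GDP 2004 = 8047.5/1.492 = 5393.77.
Change = 5393.77/5201.09 − 1 = 0.0370.

3.70%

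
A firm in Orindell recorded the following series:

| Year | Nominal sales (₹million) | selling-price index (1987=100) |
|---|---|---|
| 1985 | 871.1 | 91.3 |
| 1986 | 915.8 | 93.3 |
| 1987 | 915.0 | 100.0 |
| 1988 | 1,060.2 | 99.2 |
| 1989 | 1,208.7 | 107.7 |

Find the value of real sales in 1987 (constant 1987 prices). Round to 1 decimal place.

₹915.0 million

Real sales 1987 = 915.0 / 1.000 = 915.00.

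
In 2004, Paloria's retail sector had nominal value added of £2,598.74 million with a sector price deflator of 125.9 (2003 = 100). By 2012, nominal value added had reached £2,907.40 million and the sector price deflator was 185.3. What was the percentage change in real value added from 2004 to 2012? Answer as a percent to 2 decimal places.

-23.99%

Deflate each year: 2004 → 2598.74/1.259 = 2064.13; 2012 → 2907.40/1.853 = 1569.02.
So real value added changed by 1569.02/2064.13 − 1 = -0.2399, i.e. -23.99%.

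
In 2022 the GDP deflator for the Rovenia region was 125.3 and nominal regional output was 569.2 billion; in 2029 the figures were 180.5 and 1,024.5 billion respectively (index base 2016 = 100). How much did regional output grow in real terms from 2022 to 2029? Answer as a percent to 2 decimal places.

24.95%

Deflate each year: 2022 → 569.2/1.253 = 454.27; 2029 → 1024.5/1.805 = 567.59.
So real regional output changed by 567.59/454.27 − 1 = 0.2495, i.e. 24.95%.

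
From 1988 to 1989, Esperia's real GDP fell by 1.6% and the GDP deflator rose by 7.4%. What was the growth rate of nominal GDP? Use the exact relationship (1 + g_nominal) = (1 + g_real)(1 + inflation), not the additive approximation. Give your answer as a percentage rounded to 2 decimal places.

5.68%

(1 + g_nom) = (1 + g_real)(1 + π) = 0.9840 × 1.0740 = 1.05682.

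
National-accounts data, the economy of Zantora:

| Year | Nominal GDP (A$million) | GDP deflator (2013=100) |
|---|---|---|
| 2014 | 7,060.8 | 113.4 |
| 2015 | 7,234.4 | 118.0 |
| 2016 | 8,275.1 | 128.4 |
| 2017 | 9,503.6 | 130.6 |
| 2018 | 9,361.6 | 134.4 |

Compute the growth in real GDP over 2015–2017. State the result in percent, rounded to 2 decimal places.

18.69%

Real GDP 2015 = 7234.4/1.180 = 6130.85.
Real GDP 2017 = 9503.6/1.306 = 7276.88.
Change = 7276.88/6130.85 − 1 = 0.1869.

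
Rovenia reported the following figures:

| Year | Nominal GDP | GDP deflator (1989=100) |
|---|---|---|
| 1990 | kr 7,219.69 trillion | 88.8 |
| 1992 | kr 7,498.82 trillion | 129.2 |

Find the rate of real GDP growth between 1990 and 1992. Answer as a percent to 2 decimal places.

-28.61%

Real GDP 1990 = 7219.69 / 0.888 = 8130.28.
Real GDP 1992 = 7498.82 / 1.292 = 5804.04.
Real growth = 5804.04 / 8130.28 − 1 = -0.2861.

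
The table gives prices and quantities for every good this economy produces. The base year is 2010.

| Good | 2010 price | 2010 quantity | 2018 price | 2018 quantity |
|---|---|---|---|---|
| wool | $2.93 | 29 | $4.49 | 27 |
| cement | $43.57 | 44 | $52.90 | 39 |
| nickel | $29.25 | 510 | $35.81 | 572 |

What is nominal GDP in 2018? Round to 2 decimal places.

$22667.65

Nominal GDP 2018 = Σ (p_2018 × q_2018) = 4.49·27 + 52.90·39 + 35.81·572 = 22667.65.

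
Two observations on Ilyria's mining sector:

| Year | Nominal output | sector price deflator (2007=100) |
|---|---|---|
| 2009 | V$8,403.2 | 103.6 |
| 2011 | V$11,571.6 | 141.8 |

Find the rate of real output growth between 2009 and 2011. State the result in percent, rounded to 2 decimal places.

Real output 2009 = 8403.2 / 1.036 = 8111.20.
Real output 2011 = 11571.6 / 1.418 = 8160.51.
Real growth = 8160.51 / 8111.20 − 1 = 0.0061.

0.61%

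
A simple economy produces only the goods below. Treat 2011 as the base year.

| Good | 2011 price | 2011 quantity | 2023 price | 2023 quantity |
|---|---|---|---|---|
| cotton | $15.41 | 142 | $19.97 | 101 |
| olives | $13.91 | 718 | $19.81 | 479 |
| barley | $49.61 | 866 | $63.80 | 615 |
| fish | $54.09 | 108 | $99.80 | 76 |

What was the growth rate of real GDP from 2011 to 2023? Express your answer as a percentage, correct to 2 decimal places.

-29.75%

Real GDP 2011 = Nominal GDP 2011 = 15.41·142 + 13.91·718 + 49.61·866 + 54.09·108 = 60979.58.
Real GDP 2023 (at 2011 prices) = 15.41·101 + 13.91·479 + 49.61·615 + 54.09·76 = 42840.29.
Real growth = 42840.29/60979.58 − 1 = -0.2975.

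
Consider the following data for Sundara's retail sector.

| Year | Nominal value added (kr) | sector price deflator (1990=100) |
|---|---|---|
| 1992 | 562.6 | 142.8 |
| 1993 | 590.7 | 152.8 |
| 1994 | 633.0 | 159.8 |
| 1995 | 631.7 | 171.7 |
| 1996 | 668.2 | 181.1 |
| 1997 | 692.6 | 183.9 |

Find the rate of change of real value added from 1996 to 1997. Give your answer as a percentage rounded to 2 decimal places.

2.07%

Real value added 1996 = 668.2/1.811 = 368.97.
Real value added 1997 = 692.6/1.839 = 376.62.
Change = 376.62/368.97 − 1 = 0.0207.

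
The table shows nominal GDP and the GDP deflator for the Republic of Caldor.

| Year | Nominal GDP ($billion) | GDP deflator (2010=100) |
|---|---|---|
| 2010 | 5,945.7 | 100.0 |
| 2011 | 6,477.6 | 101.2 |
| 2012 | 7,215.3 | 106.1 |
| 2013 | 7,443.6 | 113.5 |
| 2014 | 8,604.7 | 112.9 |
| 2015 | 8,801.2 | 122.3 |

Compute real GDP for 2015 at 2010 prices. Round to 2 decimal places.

Real GDP 2015 = 8801.2 / 1.223 = 7196.40.

$7,196.40 billion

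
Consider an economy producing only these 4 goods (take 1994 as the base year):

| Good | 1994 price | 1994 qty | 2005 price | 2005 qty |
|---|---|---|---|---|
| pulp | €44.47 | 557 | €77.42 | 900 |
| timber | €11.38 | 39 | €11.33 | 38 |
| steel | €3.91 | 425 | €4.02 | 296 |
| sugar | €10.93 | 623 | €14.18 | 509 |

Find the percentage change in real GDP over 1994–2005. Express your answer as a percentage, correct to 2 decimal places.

Real GDP 1994 = Nominal GDP 1994 = 44.47·557 + 11.38·39 + 3.91·425 + 10.93·623 = 33684.75.
Real GDP 2005 (at 1994 prices) = 44.47·900 + 11.38·38 + 3.91·296 + 10.93·509 = 47176.17.
Real growth = 47176.17/33684.75 − 1 = 0.4005.

40.05%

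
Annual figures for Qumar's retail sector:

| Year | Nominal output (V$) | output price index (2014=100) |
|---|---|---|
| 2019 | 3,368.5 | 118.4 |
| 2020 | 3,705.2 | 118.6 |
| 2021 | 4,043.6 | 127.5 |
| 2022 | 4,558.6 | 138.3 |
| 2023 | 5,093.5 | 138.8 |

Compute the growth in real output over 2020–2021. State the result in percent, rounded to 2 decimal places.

Real output 2020 = 3705.2/1.186 = 3124.11.
Real output 2021 = 4043.6/1.275 = 3171.45.
Change = 3171.45/3124.11 − 1 = 0.0152.

1.52%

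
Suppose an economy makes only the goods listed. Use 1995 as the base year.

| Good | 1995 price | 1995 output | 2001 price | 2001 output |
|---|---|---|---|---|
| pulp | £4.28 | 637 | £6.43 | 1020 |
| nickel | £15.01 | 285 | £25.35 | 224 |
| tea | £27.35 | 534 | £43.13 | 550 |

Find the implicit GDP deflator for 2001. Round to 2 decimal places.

Nominal GDP 2001 = 6.43·1020 + 25.35·224 + 43.13·550 = 35958.50.
Real GDP 2001 (at 1995 prices) = 4.28·1020 + 15.01·224 + 27.35·550 = 22770.34.
Deflator = Nominal/Real × 100 = 35958.50/22770.34 × 100 = 157.918.

157.92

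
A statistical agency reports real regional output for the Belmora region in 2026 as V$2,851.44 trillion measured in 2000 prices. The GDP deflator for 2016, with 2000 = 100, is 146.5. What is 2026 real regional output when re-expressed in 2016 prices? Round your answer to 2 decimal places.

V$4,177.36 trillion

Real regional output in 2016 prices = Real regional output in 2000 prices × (P_2016/P_2000) = 2851.44 × 1.465 = 4177.36.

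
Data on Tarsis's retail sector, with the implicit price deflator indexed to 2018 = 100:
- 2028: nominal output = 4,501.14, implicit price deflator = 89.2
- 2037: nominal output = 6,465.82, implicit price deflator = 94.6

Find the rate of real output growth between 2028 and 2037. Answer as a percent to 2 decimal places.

35.45%

Real output 2028 = 4501.14 / 0.892 = 5046.12.
Real output 2037 = 6465.82 / 0.946 = 6834.90.
Real growth = 6834.90 / 5046.12 − 1 = 0.3545.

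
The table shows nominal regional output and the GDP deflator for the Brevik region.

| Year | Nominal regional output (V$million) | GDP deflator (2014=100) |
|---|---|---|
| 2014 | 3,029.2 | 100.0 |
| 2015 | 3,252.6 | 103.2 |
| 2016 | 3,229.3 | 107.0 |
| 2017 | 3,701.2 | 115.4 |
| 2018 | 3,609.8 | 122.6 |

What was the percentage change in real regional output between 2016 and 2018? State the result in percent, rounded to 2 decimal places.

-2.44%

Real regional output 2016 = 3229.3/1.070 = 3018.04.
Real regional output 2018 = 3609.8/1.226 = 2944.37.
Change = 2944.37/3018.04 − 1 = -0.0244.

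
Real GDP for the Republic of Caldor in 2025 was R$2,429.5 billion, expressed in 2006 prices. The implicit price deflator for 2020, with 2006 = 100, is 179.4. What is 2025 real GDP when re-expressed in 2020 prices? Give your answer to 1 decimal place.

R$4,358.5 billion

Real GDP in 2020 prices = Real GDP in 2006 prices × (P_2020/P_2006) = 2429.5 × 1.794 = 4358.52.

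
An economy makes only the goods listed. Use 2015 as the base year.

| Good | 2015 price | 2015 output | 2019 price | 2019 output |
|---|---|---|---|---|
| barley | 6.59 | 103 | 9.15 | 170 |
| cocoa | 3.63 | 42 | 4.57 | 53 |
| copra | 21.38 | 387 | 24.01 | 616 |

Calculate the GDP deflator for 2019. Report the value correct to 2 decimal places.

114.54

Nominal GDP 2019 = 9.15·170 + 4.57·53 + 24.01·616 = 16587.87.
Real GDP 2019 (at 2015 prices) = 6.59·170 + 3.63·53 + 21.38·616 = 14482.77.
Deflator = Nominal/Real × 100 = 16587.87/14482.77 × 100 = 114.535.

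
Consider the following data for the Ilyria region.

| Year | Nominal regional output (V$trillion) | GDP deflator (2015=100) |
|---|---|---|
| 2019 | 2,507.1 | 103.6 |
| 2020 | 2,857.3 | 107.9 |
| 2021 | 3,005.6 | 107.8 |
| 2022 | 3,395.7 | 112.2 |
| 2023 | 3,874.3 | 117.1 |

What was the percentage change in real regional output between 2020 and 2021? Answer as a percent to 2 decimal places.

5.29%

Real regional output 2020 = 2857.3/1.079 = 2648.10.
Real regional output 2021 = 3005.6/1.078 = 2788.13.
Change = 2788.13/2648.10 − 1 = 0.0529.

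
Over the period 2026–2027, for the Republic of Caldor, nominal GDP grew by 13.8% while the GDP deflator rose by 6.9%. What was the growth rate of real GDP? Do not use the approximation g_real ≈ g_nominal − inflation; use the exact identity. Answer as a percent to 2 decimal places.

6.45%

(1 + g_nom) = (1 + g_real)(1 + π), so g_real = 1.1380 / 1.0690 − 1 = 0.06455.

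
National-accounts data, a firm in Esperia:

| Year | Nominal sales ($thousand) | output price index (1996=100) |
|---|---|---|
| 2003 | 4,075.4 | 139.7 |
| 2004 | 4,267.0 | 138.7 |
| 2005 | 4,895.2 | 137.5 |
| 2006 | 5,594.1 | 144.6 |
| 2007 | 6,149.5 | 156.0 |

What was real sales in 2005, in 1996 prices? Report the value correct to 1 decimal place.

$3,560.1 thousand

Real sales 2005 = 4895.2 / 1.375 = 3560.15.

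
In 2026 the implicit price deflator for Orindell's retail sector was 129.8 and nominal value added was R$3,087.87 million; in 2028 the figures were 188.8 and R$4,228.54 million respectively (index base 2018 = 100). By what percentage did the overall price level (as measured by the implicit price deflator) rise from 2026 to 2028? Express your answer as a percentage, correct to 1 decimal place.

Price-level change = 188.8 / 129.8 − 1 = 0.4545.

45.5%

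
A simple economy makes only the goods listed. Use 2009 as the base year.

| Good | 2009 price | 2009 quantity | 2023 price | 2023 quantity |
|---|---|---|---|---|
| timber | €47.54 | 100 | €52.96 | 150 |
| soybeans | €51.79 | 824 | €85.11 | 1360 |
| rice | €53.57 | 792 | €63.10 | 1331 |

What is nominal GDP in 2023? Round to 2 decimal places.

€207679.70

Nominal GDP 2023 = Σ (p_2023 × q_2023) = 52.96·150 + 85.11·1360 + 63.10·1331 = 207679.70.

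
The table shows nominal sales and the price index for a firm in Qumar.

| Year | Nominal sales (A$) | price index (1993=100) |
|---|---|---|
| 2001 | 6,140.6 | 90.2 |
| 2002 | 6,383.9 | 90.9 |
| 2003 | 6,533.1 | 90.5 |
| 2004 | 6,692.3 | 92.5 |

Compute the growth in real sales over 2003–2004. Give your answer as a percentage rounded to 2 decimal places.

Real sales 2003 = 6533.1/0.905 = 7218.90.
Real sales 2004 = 6692.3/0.925 = 7234.92.
Change = 7234.92/7218.90 − 1 = 0.0022.

0.22%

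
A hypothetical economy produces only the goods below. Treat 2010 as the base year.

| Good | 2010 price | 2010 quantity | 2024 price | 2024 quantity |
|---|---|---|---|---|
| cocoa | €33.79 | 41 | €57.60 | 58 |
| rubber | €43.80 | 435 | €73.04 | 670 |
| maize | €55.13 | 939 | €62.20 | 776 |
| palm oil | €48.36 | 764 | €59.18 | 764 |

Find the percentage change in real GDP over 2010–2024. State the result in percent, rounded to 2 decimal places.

1.72%

Real GDP 2010 = Nominal GDP 2010 = 33.79·41 + 43.80·435 + 55.13·939 + 48.36·764 = 109152.50.
Real GDP 2024 (at 2010 prices) = 33.79·58 + 43.80·670 + 55.13·776 + 48.36·764 = 111033.74.
Real growth = 111033.74/109152.50 − 1 = 0.0172.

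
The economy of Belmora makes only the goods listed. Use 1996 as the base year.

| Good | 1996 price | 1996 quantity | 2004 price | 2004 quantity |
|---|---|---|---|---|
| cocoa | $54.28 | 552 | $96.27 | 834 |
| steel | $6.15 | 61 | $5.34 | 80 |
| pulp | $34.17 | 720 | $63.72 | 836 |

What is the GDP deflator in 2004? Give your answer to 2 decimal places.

Nominal GDP 2004 = 96.27·834 + 5.34·80 + 63.72·836 = 133986.30.
Real GDP 2004 (at 1996 prices) = 54.28·834 + 6.15·80 + 34.17·836 = 74327.64.
Deflator = Nominal/Real × 100 = 133986.30/74327.64 × 100 = 180.264.

180.26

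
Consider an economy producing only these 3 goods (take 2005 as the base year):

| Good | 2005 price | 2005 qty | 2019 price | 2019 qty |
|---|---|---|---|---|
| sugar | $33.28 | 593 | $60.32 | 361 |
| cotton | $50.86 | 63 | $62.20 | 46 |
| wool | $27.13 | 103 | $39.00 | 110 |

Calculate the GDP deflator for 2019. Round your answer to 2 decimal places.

Nominal GDP 2019 = 60.32·361 + 62.20·46 + 39.00·110 = 28926.72.
Real GDP 2019 (at 2005 prices) = 33.28·361 + 50.86·46 + 27.13·110 = 17337.94.
Deflator = Nominal/Real × 100 = 28926.72/17337.94 × 100 = 166.841.

166.84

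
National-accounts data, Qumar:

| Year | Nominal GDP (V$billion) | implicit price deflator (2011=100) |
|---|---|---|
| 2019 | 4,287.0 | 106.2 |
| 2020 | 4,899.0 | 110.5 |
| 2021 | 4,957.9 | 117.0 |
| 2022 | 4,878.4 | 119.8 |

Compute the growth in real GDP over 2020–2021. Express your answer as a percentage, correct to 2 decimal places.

-4.42%

Real GDP 2020 = 4899.0/1.105 = 4433.48.
Real GDP 2021 = 4957.9/1.170 = 4237.52.
Change = 4237.52/4433.48 − 1 = -0.0442.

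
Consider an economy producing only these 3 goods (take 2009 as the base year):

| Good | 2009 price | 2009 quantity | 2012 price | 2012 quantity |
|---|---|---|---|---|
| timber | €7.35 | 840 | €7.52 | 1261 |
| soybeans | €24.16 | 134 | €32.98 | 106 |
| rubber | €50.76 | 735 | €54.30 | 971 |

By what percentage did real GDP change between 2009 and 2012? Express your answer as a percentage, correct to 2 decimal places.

Real GDP 2009 = Nominal GDP 2009 = 7.35·840 + 24.16·134 + 50.76·735 = 46720.04.
Real GDP 2012 (at 2009 prices) = 7.35·1261 + 24.16·106 + 50.76·971 = 61117.27.
Real growth = 61117.27/46720.04 − 1 = 0.3082.

30.82%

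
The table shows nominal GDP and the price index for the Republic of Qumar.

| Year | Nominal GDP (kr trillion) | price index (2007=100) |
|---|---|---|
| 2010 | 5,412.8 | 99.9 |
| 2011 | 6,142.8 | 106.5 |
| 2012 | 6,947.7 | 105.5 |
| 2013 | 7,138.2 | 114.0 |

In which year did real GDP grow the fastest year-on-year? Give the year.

2012

2011: real = 6142.8/1.065 = 5767.89; growth vs 2010 (5418.22) = 6.45%.
2012: real = 6947.7/1.055 = 6585.50; growth vs 2011 (5767.89) = 14.18%.
2013: real = 7138.2/1.140 = 6261.58; growth vs 2012 (6585.50) = -4.92%.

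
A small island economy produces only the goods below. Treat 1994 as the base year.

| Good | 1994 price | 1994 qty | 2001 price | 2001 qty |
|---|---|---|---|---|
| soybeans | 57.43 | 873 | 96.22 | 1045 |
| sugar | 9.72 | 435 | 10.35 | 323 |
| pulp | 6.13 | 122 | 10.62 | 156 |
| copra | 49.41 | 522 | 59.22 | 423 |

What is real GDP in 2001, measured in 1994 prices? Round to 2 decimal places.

Real GDP 2001 = Σ (p_1994 × q_2001) = 57.43·1045 + 9.72·323 + 6.13·156 + 49.41·423 = 85010.62.

85010.62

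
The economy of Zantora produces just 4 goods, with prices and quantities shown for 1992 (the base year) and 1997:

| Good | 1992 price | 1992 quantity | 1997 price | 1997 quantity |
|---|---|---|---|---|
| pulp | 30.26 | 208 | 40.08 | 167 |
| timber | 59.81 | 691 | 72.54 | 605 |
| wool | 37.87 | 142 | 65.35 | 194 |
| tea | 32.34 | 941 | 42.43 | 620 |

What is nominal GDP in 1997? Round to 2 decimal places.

89564.56

Nominal GDP 1997 = Σ (p_1997 × q_1997) = 40.08·167 + 72.54·605 + 65.35·194 + 42.43·620 = 89564.56.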